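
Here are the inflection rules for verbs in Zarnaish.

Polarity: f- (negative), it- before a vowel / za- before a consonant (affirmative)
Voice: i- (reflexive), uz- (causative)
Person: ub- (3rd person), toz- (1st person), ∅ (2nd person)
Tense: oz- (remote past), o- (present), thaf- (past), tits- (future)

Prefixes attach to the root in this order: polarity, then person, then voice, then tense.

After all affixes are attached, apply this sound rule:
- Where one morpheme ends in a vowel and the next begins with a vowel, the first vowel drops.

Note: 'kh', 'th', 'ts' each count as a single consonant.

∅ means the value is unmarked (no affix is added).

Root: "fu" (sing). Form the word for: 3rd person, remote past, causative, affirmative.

ozuzubzafu

Attach polarity affirmative za- (before consonant 'f') → zafu.
Attach person 3rd person ub- → ubzafu.
Attach voice causative uz- → uzubzafu.
Attach tense remote past oz- → ozuzubzafu.
Vowel deletion: no change.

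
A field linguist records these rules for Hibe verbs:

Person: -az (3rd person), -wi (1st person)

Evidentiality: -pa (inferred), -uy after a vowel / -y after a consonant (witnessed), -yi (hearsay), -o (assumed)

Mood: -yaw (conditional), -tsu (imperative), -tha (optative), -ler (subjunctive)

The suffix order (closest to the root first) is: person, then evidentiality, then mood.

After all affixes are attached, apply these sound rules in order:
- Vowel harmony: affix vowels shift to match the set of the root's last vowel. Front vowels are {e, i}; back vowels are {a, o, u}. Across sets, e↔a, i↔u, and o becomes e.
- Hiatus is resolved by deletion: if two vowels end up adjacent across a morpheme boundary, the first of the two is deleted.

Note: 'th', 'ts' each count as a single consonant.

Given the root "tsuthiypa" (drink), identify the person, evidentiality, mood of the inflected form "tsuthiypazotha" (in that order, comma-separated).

3rd person, assumed, optative

Segment: tsuthiypa-az-o-tha.
person: -az → 3rd person.
evidentiality: -o → assumed.
mood: -tha → optative.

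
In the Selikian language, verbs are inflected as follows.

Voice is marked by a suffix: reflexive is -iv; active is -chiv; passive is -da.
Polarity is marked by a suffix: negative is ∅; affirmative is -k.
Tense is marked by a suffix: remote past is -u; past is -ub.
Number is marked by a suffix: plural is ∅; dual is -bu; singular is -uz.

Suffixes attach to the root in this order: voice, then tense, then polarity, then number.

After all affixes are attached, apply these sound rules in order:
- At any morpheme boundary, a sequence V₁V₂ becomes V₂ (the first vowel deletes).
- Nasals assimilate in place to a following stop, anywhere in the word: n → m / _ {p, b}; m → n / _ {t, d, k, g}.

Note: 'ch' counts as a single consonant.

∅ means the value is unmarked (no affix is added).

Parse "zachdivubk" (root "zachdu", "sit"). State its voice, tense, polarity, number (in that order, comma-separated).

Segment: zachdu-iv-ub-k.
voice: -iv → reflexive.
tense: -ub → past.
polarity: -k → affirmative.
number: ∅ → plural.

reflexive, past, affirmative, plural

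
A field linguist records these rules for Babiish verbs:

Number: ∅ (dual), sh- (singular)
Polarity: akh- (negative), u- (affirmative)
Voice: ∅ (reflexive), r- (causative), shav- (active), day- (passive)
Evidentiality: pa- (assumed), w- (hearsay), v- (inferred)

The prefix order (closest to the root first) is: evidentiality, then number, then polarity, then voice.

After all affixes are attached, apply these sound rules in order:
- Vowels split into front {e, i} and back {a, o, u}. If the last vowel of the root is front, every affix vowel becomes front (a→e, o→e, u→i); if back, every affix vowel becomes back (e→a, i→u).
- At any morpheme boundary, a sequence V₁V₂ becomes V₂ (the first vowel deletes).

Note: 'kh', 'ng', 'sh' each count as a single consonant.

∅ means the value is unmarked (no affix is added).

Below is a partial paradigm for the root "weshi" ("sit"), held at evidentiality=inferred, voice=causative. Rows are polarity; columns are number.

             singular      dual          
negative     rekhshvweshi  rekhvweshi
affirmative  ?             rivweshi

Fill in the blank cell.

rishvweshi

Attach evidentiality inferred v- → vweshi.
Attach number singular sh- → shvweshi.
Attach polarity affirmative u- → ushvweshi.
Attach voice causative r- → rushvweshi.
Apply vowel harmony: rushvweshi → rishvweshi.
Vowel deletion: no change.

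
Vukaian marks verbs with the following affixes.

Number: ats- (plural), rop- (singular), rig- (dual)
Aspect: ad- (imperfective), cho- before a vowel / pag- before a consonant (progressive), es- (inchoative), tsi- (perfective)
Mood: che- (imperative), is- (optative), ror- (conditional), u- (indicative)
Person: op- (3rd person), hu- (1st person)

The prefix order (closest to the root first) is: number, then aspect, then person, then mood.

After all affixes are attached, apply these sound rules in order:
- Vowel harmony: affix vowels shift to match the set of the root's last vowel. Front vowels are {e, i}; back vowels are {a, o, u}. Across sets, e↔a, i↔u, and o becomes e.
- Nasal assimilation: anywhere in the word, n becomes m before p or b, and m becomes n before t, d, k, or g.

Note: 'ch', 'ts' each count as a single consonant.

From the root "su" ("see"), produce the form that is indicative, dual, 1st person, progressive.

uhupagrugsu

Attach number dual rig- → rigsu.
Attach aspect progressive pag- (before consonant 'r') → pagrigsu.
Attach person 1st person hu- → hupagrigsu.
Attach mood indicative u- → uhupagrigsu.
Apply vowel harmony: uhupagrigsu → uhupagrugsu.
Nasal assimilation: no change.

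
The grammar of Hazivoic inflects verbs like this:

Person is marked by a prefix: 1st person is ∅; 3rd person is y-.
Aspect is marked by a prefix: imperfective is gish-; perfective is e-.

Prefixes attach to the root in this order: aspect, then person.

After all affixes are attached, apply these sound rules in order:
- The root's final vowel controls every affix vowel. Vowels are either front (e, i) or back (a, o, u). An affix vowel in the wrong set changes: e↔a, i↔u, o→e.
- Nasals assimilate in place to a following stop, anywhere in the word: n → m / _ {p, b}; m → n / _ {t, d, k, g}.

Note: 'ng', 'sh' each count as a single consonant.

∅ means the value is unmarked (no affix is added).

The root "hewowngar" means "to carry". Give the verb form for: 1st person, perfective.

Attach aspect perfective e- → ehewowngar.
person = 1st person: zero marking, form stays ehewowngar.
Apply vowel harmony: ehewowngar → ahewowngar.
Nasal assimilation: no change.

ahewowngar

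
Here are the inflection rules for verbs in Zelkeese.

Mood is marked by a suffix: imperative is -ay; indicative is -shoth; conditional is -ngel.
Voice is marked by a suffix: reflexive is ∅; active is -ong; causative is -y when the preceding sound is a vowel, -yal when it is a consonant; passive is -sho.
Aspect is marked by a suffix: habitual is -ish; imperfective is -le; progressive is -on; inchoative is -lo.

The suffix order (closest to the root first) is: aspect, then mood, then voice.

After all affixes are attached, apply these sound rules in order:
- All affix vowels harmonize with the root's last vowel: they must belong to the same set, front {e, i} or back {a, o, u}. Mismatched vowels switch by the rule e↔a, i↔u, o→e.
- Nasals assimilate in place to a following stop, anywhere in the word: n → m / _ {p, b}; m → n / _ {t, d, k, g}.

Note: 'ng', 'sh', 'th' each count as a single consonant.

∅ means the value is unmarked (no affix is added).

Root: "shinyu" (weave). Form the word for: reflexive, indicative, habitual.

Attach aspect habitual -ish → shinyuish.
Attach mood indicative -shoth → shinyuishshoth.
voice = reflexive: zero marking, form stays shinyuishshoth.
Apply vowel harmony: shinyuishshoth → shinyuushshoth.
Nasal assimilation: no change.

shinyuushshoth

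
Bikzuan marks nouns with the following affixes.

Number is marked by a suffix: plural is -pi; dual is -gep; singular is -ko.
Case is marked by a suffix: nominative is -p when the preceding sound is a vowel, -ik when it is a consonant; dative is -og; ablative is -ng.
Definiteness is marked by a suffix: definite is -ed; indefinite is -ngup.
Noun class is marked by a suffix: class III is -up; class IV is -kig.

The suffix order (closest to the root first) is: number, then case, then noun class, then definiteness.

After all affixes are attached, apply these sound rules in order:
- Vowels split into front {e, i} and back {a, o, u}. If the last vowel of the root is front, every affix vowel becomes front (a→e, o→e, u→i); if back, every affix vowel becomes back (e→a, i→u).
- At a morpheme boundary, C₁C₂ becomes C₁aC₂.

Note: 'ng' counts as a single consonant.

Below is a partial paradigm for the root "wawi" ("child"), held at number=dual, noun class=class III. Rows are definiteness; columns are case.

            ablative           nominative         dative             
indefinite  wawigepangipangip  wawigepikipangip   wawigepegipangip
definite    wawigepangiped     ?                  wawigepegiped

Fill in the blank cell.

wawigepikiped

Attach number dual -gep → wawigep.
Attach case nominative -ik (after consonant 'p') → wawigepik.
Attach noun class class III -up → wawigepikup.
Attach definiteness definite -ed → wawigepikuped.
Apply vowel harmony: wawigepikuped → wawigepikiped.
Epenthesis: no change.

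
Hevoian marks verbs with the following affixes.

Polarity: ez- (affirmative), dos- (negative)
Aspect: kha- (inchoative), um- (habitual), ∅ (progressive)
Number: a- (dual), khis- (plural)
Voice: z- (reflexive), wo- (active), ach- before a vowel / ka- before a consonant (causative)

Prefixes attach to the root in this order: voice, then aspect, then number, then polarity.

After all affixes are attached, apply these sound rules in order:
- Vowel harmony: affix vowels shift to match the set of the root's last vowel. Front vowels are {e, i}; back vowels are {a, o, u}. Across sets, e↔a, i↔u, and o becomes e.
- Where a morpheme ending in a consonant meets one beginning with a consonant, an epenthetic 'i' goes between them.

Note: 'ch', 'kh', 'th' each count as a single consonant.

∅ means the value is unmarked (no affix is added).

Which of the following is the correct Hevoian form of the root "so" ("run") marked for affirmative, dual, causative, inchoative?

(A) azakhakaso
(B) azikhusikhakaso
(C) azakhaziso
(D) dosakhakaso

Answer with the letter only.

A

Attach voice causative ka- (before consonant 's') → kaso.
Attach aspect inchoative kha- → khakaso.
Attach number dual a- → akhakaso.
Attach polarity affirmative ez- → ezakhakaso.
Apply vowel harmony: ezakhakaso → azakhakaso.
Epenthesis: no change.
So the correct form is azakhakaso, option (A).
(D) dosakhakaso is wrong: it uses negative instead of affirmative for polarity.
(B) azikhusikhakaso is wrong: it uses plural instead of dual for number.
(C) azakhaziso is wrong: it uses reflexive instead of causative for voice.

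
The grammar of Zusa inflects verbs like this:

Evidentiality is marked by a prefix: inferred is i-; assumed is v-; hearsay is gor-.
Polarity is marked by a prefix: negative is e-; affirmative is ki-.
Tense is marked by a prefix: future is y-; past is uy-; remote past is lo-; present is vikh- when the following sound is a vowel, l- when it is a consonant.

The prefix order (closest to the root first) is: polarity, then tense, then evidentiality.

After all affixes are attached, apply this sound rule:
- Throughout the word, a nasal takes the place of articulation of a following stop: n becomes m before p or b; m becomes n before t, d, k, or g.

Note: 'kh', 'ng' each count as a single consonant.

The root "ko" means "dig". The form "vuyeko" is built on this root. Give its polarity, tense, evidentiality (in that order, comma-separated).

negative, past, assumed

Segment: v-uy-e-ko.
polarity: e- → negative.
tense: uy- → past.
evidentiality: v- → assumed.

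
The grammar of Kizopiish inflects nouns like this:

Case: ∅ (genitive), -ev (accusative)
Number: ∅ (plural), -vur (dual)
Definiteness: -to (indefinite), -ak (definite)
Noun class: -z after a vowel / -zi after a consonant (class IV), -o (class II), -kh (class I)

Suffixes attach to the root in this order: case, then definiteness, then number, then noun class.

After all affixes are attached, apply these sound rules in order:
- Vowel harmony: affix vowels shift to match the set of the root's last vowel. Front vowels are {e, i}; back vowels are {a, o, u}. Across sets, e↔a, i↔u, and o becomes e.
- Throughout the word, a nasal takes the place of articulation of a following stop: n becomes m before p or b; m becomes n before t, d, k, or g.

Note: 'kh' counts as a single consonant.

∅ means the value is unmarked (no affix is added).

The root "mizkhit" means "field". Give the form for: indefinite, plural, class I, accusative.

mizkhitevtekh

Attach case accusative -ev → mizkhitev.
Attach definiteness indefinite -to → mizkhitevto.
number = plural: zero marking, form stays mizkhitevto.
Attach noun class class I -kh → mizkhitevtokh.
Apply vowel harmony: mizkhitevtokh → mizkhitevtekh.
Nasal assimilation: no change.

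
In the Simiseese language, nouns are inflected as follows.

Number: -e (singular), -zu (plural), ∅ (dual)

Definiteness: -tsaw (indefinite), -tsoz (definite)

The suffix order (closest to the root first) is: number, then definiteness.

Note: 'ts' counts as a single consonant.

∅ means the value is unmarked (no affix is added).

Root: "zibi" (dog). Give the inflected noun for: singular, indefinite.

zibietsaw

Attach number singular -e → zibie.
Attach definiteness indefinite -tsaw → zibietsaw.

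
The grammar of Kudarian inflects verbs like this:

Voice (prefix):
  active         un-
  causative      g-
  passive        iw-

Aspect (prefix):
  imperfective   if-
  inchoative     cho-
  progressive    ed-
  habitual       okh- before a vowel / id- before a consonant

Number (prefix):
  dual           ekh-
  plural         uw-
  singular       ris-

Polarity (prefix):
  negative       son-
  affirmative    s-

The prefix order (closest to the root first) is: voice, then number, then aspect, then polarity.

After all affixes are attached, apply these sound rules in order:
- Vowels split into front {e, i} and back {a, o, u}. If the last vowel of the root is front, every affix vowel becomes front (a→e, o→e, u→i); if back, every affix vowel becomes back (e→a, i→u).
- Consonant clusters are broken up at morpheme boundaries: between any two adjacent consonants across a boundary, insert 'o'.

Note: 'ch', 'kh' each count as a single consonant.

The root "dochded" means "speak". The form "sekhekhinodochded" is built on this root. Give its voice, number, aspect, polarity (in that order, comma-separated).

active, dual, habitual, affirmative

Segment: s-okh-ekh-un-dochded.
voice: un- → active.
number: ekh- → dual.
aspect: okh/id- → habitual.
polarity: s- → affirmative.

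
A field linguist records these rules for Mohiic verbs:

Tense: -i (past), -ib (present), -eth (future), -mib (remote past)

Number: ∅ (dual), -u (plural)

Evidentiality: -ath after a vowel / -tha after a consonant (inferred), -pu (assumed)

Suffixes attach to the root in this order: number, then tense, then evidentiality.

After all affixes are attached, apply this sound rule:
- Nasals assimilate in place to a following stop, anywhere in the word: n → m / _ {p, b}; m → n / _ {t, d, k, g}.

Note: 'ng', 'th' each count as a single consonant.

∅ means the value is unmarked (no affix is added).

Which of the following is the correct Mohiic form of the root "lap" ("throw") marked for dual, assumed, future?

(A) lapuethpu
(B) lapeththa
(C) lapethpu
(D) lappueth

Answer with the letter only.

number = dual: zero marking, form stays lap.
Attach tense future -eth → lapeth.
Attach evidentiality assumed -pu → lapethpu.
Nasal assimilation: no change.
So the correct form is lapethpu, option (C).
(A) lapuethpu is wrong: it uses plural instead of dual for number.
(B) lapeththa is wrong: it uses inferred instead of assumed for evidentiality.
(D) lappueth is wrong: it has the affixes in the wrong order.

C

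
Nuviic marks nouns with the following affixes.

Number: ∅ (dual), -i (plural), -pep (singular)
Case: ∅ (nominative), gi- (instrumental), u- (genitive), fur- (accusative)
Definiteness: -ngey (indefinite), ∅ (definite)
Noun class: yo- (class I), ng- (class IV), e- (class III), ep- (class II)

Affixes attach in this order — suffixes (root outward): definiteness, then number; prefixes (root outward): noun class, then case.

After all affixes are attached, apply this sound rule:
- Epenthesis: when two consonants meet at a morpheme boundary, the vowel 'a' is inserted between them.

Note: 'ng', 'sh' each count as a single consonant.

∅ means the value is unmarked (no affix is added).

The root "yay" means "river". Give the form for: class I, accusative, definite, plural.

definiteness = definite: zero marking, form stays yay.
Attach noun class class I yo- → yoyay.
Attach number plural -i → yoyayi.
Attach case accusative fur- → furyoyayi.
Apply epenthesis: furyoyayi → furayoyayi.

furayoyayi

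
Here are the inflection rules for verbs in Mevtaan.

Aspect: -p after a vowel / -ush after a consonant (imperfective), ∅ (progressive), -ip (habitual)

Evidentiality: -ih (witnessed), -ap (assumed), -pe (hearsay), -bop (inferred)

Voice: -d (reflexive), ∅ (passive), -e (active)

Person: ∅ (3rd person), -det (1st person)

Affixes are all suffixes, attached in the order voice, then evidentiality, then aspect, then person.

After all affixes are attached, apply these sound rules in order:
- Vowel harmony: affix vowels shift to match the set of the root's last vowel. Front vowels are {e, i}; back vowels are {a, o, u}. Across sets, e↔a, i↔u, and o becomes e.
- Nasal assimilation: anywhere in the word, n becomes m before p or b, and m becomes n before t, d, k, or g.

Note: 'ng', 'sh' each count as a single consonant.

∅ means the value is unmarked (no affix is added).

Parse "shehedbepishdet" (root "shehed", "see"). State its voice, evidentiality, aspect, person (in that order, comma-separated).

Segment: shehed-bop-ush-det.
voice: ∅ → passive.
evidentiality: -bop → inferred.
aspect: -p/ush → imperfective.
person: -det → 1st person.

passive, inferred, imperfective, 1st person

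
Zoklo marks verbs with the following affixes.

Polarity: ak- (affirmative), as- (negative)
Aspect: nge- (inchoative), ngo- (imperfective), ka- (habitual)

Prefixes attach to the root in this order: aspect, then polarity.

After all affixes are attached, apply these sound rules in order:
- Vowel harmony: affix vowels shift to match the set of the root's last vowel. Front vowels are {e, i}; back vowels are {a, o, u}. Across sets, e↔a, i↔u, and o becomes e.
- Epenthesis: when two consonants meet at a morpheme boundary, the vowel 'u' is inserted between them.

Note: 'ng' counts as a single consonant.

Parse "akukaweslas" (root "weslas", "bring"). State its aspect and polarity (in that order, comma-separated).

habitual, affirmative

Segment: ak-ka-weslas.
aspect: ka- → habitual.
polarity: ak- → affirmative.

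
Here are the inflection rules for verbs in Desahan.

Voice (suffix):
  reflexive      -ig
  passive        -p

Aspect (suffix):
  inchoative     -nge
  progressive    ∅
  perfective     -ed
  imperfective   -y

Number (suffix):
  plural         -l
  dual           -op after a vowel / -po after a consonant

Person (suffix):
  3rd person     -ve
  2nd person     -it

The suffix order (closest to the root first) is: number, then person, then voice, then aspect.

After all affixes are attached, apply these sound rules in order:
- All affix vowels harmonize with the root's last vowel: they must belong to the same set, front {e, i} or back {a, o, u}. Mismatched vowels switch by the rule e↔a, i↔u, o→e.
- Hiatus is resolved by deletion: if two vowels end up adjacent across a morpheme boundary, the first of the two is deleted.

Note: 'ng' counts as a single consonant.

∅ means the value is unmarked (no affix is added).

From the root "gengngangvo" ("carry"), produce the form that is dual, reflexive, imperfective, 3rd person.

Attach number dual -op (after vowel 'o') → gengngangvoop.
Attach person 3rd person -ve → gengngangvoopve.
Attach voice reflexive -ig → gengngangvoopveig.
Attach aspect imperfective -y → gengngangvoopveigy.
Apply vowel harmony: gengngangvoopveigy → gengngangvoopvaugy.
Apply vowel deletion: gengngangvoopvaugy → gengngangvopvugy.

gengngangvopvugy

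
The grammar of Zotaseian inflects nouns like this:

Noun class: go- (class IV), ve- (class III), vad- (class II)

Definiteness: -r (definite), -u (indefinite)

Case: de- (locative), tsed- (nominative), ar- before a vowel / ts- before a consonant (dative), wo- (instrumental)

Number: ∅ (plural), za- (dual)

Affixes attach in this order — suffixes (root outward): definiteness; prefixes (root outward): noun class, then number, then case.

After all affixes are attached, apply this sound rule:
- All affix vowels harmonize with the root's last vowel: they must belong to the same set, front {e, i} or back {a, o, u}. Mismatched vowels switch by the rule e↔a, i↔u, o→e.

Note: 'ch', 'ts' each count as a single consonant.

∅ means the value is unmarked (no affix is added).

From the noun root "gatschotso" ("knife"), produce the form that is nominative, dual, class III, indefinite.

tsadzavagatschotsou

Attach definiteness indefinite -u → gatschotsou.
Attach noun class class III ve- → vegatschotsou.
Attach number dual za- → zavegatschotsou.
Attach case nominative tsed- → tsedzavegatschotsou.
Apply vowel harmony: tsedzavegatschotsou → tsadzavagatschotsou.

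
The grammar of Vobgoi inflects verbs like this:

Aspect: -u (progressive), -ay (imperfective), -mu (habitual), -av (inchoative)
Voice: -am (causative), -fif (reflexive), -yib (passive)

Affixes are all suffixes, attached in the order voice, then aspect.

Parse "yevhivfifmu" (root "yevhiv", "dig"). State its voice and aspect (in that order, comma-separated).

Segment: yevhiv-fif-mu.
voice: -fif → reflexive.
aspect: -mu → habitual.

reflexive, habitual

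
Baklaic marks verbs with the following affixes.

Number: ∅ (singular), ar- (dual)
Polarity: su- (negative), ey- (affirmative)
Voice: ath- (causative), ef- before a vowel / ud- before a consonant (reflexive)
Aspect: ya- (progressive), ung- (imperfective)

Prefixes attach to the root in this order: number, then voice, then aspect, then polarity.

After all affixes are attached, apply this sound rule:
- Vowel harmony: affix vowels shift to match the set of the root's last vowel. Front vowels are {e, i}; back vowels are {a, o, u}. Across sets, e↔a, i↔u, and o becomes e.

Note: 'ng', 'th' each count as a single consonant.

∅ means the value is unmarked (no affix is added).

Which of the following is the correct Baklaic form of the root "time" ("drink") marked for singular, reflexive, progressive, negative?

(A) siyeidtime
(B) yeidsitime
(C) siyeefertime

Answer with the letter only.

number = singular: zero marking, form stays time.
Attach voice reflexive ud- (before consonant 't') → udtime.
Attach aspect progressive ya- → yaudtime.
Attach polarity negative su- → suyaudtime.
Apply vowel harmony: suyaudtime → siyeidtime.
So the correct form is siyeidtime, option (A).
(C) siyeefertime is wrong: it uses dual instead of singular for number.
(B) yeidsitime is wrong: it has the affixes in the wrong order.

A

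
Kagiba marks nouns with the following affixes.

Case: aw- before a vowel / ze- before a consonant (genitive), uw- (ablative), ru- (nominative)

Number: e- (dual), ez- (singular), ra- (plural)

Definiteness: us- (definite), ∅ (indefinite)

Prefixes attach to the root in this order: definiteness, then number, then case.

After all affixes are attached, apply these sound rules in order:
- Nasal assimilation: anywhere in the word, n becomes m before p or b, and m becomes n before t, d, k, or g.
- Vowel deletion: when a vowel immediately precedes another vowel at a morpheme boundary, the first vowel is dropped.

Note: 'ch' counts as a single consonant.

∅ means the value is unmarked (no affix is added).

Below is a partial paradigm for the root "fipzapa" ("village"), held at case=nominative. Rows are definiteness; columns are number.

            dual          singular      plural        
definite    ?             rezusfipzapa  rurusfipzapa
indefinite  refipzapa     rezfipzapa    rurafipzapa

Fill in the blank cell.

Attach definiteness definite us- → usfipzapa.
Attach number dual e- → eusfipzapa.
Attach case nominative ru- → rueusfipzapa.
Nasal assimilation: no change.
Apply vowel deletion: rueusfipzapa → rusfipzapa.

rusfipzapa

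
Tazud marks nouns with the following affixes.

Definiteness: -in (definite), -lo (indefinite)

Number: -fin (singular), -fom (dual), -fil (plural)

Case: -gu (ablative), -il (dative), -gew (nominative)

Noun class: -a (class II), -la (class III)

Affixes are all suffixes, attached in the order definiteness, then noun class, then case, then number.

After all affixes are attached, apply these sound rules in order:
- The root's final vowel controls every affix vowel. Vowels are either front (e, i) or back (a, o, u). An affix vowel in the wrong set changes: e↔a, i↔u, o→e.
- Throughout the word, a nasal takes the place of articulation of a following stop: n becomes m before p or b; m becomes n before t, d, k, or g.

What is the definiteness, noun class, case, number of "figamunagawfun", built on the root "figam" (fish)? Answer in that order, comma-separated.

definite, class II, nominative, singular

Segment: figam-in-a-gew-fin.
definiteness: -in → definite.
noun class: -a → class II.
case: -gew → nominative.
number: -fin → singular.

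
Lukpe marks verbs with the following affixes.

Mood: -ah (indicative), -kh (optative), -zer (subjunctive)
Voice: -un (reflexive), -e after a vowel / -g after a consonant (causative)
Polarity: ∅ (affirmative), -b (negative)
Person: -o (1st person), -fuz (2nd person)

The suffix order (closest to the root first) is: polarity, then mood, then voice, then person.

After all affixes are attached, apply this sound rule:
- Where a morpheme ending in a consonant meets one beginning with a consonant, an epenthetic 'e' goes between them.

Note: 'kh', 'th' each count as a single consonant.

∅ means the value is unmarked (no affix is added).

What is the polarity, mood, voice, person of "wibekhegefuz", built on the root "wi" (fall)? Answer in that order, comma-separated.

Segment: wi-b-kh-g-fuz.
polarity: -b → negative.
mood: -kh → optative.
voice: -e/g → causative.
person: -fuz → 2nd person.

negative, optative, causative, 2nd person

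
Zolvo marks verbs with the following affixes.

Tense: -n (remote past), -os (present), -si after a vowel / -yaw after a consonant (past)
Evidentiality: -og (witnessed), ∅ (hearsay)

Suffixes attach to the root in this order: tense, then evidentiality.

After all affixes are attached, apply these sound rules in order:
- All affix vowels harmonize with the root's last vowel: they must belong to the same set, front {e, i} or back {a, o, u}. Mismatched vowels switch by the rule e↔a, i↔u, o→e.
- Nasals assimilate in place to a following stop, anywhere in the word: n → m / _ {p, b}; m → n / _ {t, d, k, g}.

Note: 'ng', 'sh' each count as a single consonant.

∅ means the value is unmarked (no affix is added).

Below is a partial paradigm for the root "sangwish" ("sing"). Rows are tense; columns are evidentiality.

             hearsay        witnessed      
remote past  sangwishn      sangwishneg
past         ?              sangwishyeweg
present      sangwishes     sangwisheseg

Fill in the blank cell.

Attach tense past -yaw (after consonant 'sh') → sangwishyaw.
evidentiality = hearsay: zero marking, form stays sangwishyaw.
Apply vowel harmony: sangwishyaw → sangwishyew.
Nasal assimilation: no change.

sangwishyew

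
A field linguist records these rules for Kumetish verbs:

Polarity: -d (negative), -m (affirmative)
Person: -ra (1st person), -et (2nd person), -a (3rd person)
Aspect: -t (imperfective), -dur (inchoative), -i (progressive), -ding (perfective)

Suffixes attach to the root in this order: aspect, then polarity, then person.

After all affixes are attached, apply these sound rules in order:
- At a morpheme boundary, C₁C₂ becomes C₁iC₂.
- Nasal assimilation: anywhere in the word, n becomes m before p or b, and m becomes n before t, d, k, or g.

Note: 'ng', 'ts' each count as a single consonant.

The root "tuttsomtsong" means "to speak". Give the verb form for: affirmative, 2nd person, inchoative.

Attach aspect inchoative -dur → tuttsomtsongdur.
Attach polarity affirmative -m → tuttsomtsongdurm.
Attach person 2nd person -et → tuttsomtsongdurmet.
Apply epenthesis: tuttsomtsongdurmet → tuttsomtsongidurimet.
Nasal assimilation: no change.

tuttsomtsongidurimet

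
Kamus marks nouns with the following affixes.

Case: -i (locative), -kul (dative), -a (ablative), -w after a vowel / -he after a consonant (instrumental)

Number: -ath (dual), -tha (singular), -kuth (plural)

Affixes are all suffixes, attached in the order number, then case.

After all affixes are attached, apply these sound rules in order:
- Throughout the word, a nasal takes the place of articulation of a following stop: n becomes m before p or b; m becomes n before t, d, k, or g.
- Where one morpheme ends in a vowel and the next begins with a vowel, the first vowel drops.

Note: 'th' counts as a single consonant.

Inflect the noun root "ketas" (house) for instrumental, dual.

ketasathhe

Attach number dual -ath → ketasath.
Attach case instrumental -he (after consonant 'th') → ketasathhe.
Nasal assimilation: no change.
Vowel deletion: no change.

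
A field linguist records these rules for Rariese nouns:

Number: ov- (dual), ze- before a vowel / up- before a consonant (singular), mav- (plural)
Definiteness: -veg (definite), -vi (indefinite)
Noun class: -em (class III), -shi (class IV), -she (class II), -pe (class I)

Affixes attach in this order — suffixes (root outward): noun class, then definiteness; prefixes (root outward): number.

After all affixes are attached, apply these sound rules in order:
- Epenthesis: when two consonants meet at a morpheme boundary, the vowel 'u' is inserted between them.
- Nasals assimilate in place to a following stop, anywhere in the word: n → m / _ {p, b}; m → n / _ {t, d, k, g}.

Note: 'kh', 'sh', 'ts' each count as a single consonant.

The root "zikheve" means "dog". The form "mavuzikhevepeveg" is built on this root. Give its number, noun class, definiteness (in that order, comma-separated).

Segment: mav-zikheve-pe-veg.
number: mav- → plural.
noun class: -pe → class I.
definiteness: -veg → definite.

plural, class I, definite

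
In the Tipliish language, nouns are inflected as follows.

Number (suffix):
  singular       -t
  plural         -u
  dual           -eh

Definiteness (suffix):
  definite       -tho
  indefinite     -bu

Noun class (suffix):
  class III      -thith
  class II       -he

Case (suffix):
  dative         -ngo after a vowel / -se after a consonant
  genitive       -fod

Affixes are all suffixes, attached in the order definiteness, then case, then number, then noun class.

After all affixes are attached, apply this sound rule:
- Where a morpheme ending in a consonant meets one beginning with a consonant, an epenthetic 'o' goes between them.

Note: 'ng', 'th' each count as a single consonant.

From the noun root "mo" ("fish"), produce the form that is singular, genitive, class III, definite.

Attach definiteness definite -tho → motho.
Attach case genitive -fod → mothofod.
Attach number singular -t → mothofodt.
Attach noun class class III -thith → mothofodtthith.
Apply epenthesis: mothofodtthith → mothofodotothith.

mothofodotothith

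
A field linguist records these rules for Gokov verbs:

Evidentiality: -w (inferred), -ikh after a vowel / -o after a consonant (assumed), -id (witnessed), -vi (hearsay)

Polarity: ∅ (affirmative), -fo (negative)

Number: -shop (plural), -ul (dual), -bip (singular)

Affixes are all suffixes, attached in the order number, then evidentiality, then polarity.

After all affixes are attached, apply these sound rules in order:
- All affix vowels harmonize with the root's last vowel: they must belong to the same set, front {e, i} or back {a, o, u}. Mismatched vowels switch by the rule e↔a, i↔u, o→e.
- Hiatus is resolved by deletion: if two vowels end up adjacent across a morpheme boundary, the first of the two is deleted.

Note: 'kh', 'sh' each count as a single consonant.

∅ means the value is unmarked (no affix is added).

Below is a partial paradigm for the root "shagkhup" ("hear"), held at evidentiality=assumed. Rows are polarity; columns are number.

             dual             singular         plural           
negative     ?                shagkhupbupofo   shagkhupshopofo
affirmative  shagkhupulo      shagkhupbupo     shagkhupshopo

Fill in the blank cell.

shagkhupulofo

Attach number dual -ul → shagkhupul.
Attach evidentiality assumed -o (after consonant 'l') → shagkhupulo.
Attach polarity negative -fo → shagkhupulofo.
Vowel harmony: no change.
Vowel deletion: no change.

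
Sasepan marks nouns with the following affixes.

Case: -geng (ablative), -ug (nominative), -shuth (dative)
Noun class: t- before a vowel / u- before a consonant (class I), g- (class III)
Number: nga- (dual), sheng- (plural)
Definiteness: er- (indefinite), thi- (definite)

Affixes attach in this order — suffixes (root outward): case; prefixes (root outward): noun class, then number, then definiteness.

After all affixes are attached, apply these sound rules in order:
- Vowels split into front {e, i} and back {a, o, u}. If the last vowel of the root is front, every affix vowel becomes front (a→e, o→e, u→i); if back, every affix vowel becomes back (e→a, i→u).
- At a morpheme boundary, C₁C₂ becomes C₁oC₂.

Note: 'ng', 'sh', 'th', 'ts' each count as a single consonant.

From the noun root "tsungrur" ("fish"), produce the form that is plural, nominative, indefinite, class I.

Attach noun class class I u- (before consonant 'ts') → utsungrur.
Attach number plural sheng- → shengutsungrur.
Attach definiteness indefinite er- → ershengutsungrur.
Attach case nominative -ug → ershengutsungrurug.
Apply vowel harmony: ershengutsungrurug → arshangutsungrurug.
Apply epenthesis: arshangutsungrurug → aroshangutsungrurug.

aroshangutsungrurug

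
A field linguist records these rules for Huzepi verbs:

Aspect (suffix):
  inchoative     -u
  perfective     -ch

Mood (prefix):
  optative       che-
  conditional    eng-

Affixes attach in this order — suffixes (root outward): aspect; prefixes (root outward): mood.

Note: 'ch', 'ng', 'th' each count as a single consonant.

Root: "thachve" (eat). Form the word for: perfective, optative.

Attach mood optative che- → chethachve.
Attach aspect perfective -ch → chethachvech.

chethachvech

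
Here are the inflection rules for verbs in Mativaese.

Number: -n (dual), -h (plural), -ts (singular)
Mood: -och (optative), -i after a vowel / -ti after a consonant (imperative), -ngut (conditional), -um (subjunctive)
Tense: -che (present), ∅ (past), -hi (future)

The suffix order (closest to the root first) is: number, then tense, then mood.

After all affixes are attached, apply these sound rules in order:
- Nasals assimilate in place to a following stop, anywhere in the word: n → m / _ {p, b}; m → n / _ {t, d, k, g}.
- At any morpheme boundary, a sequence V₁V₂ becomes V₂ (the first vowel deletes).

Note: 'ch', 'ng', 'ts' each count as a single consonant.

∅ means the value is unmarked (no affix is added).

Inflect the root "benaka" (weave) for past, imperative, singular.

Attach number singular -ts → benakats.
tense = past: zero marking, form stays benakats.
Attach mood imperative -ti (after consonant 'ts') → benakatsti.
Nasal assimilation: no change.
Vowel deletion: no change.

benakatsti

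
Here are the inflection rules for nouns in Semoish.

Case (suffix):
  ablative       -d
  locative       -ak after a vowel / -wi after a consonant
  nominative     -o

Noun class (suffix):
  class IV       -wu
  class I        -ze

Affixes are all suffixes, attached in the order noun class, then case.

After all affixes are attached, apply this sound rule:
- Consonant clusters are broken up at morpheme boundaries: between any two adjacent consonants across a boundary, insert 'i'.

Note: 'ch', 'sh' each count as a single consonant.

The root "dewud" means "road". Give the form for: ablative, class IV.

dewudiwud

Attach noun class class IV -wu → dewudwu.
Attach case ablative -d → dewudwud.
Apply epenthesis: dewudwud → dewudiwud.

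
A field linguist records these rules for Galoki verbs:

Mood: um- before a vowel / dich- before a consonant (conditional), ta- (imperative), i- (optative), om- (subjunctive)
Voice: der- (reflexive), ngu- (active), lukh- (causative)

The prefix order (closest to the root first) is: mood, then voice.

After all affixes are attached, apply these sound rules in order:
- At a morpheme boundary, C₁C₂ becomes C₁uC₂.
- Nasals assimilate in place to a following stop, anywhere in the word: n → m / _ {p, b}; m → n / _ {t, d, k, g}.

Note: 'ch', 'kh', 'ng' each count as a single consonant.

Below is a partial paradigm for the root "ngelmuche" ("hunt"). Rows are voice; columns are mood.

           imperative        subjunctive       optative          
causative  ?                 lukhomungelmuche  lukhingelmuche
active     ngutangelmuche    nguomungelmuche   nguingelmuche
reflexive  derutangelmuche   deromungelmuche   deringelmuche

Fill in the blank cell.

Attach mood imperative ta- → tangelmuche.
Attach voice causative lukh- → lukhtangelmuche.
Apply epenthesis: lukhtangelmuche → lukhutangelmuche.
Nasal assimilation: no change.

lukhutangelmuche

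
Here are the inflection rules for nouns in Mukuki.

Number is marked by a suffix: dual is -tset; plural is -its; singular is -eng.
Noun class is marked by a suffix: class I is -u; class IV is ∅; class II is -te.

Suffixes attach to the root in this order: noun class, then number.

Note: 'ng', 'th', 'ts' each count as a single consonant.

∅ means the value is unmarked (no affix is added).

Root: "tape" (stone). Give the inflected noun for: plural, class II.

Attach noun class class II -te → tapete.
Attach number plural -its → tapeteits.

tapeteits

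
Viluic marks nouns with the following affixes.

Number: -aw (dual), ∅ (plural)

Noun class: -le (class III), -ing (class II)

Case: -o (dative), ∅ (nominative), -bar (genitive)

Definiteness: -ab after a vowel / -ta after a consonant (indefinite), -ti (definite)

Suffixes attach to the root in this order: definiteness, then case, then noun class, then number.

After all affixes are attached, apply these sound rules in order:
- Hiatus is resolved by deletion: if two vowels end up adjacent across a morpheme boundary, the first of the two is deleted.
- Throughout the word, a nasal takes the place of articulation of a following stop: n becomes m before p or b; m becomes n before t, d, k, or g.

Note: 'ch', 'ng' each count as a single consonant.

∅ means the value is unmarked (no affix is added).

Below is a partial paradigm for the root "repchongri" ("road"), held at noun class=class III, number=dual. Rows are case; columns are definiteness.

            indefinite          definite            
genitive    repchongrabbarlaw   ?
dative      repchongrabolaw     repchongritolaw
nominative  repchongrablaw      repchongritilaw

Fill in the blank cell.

repchongritibarlaw

Attach definiteness definite -ti → repchongriti.
Attach case genitive -bar → repchongritibar.
Attach noun class class III -le → repchongritibarle.
Attach number dual -aw → repchongritibarleaw.
Apply vowel deletion: repchongritibarleaw → repchongritibarlaw.
Nasal assimilation: no change.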